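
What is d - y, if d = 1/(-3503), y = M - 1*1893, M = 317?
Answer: 5520727/3503 ≈ 1576.0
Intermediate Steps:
y = -1576 (y = 317 - 1*1893 = 317 - 1893 = -1576)
d = -1/3503 ≈ -0.00028547
d - y = -1/3503 - 1*(-1576) = -1/3503 + 1576 = 5520727/3503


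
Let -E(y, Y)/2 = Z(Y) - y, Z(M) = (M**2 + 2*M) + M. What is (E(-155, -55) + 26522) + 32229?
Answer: 52721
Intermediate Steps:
Z(M) = M**2 + 3*M
E(y, Y) = 2*y - 2*Y*(3 + Y) (E(y, Y) = -2*(Y*(3 + Y) - y) = -2*(-y + Y*(3 + Y)) = 2*y - 2*Y*(3 + Y))
(E(-155, -55) + 26522) + 32229 = ((2*(-155) - 2*(-55)*(3 - 55)) + 26522) + 32229 = ((-310 - 2*(-55)*(-52)) + 26522) + 32229 = ((-310 - 5720) + 26522) + 32229 = (-6030 + 26522) + 32229 = 20492 + 32229 = 52721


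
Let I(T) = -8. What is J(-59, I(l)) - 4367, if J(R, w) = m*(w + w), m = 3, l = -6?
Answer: -4415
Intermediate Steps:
J(R, w) = 6*w (J(R, w) = 3*(w + w) = 3*(2*w) = 6*w)
J(-59, I(l)) - 4367 = 6*(-8) - 4367 = -48 - 4367 = -4415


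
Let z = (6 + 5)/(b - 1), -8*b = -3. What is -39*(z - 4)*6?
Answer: 25272/5 ≈ 5054.4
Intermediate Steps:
b = 3/8 (b = -1/8*(-3) = 3/8 ≈ 0.37500)
z = -88/5 (z = (6 + 5)/(3/8 - 1) = 11/(-5/8) = 11*(-8/5) = -88/5 ≈ -17.600)
-39*(z - 4)*6 = -39*(-88/5 - 4)*6 = -(-4212)*6/5 = -39*(-648/5) = 25272/5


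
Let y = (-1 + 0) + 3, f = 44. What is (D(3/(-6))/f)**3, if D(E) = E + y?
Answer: 27/681472 ≈ 3.9620e-5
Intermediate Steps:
y = 2 (y = -1 + 3 = 2)
D(E) = 2 + E (D(E) = E + 2 = 2 + E)
(D(3/(-6))/f)**3 = ((2 + 3/(-6))/44)**3 = ((2 + 3*(-1/6))*(1/44))**3 = ((2 - 1/2)*(1/44))**3 = ((3/2)*(1/44))**3 = (3/88)**3 = 27/681472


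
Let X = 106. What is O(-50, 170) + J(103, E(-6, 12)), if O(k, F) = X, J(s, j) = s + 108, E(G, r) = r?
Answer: 317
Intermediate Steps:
J(s, j) = 108 + s
O(k, F) = 106
O(-50, 170) + J(103, E(-6, 12)) = 106 + (108 + 103) = 106 + 211 = 317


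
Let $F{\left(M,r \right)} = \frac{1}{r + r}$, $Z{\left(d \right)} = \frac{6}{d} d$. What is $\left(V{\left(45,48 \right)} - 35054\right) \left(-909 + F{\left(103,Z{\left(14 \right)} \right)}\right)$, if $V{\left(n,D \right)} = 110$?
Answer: $31761184$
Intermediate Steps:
$Z{\left(d \right)} = 6$
$F{\left(M,r \right)} = \frac{1}{2 r}$
$\left(V{\left(45,48 \right)} - 35054\right) \left(-909 + F{\left(103,Z{\left(14 \right)} \right)}\right) = \left(110 - 35054\right) \left(-909 + \frac{1}{2 \cdot 6}\right) = - 34944 \left(-909 + \frac{1}{2} \cdot \frac{1}{6}\right) = - 34944 \left(-909 + \frac{1}{12}\right) = \left(-34944\right) \left(- \frac{10907}{12}\right) = 31761184$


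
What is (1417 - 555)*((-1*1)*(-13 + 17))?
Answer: -3448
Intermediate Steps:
(1417 - 555)*((-1*1)*(-13 + 17)) = 862*(-1*4) = 862*(-4) = -3448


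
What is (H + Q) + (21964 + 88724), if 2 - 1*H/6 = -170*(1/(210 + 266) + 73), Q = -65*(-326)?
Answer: 1444465/7 ≈ 2.0635e+5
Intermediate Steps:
Q = 21190
H = 521319/7 (H = 12 - (-1020)*(1/(210 + 266) + 73) = 12 - (-1020)*(1/476 + 73) = 12 - (-1020)*34749/476 = 12 - 6*(-173745/14) = 12 + 521235/7 = 521319/7 ≈ 74474.)
(H + Q) + (21964 + 88724) = (521319/7 + 21190) + (21964 + 88724) = 669649/7 + 110688 = 1444465/7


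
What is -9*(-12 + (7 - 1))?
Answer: 54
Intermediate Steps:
-9*(-12 + (7 - 1)) = -9*(-12 + 6) = -9*(-6) = 54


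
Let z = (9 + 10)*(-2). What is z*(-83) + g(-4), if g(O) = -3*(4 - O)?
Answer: 3130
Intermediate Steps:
z = -38 (z = 19*(-2) = -38)
g(O) = -12 + 3*O
z*(-83) + g(-4) = -38*(-83) + (-12 + 3*(-4)) = 3154 + (-12 - 12) = 3154 - 24 = 3130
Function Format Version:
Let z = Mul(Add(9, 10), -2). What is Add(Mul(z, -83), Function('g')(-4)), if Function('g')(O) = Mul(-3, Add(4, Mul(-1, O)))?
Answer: 3130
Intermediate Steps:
z = -38 (z = Mul(19, -2) = -38)
Function('g')(O) = Add(-12, Mul(3, O))
Add(Mul(z, -83), Function('g')(-4)) = Add(Mul(-38, -83), Add(-12, Mul(3, -4))) = Add(3154, Add(-12, -12)) = Add(3154, -24) = 3130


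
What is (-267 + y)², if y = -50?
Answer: 100489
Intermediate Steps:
(-267 + y)² = (-267 - 50)² = (-317)² = 100489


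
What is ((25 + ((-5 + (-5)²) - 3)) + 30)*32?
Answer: 2304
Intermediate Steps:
((25 + ((-5 + (-5)²) - 3)) + 30)*32 = ((25 + ((-5 + 25) - 3)) + 30)*32 = ((25 + (20 - 3)) + 30)*32 = ((25 + 17) + 30)*32 = (42 + 30)*32 = 72*32 = 2304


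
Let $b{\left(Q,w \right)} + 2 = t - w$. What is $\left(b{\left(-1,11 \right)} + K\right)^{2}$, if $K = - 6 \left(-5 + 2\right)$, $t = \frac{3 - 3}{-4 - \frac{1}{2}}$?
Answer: $25$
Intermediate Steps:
$t = 0$ ($t = \frac{0}{-4 - \frac{1}{2}} = \frac{0}{- \frac{9}{2}} = 0 \left(- \frac{2}{9}\right) = 0$)
$b{\left(Q,w \right)} = -2 - w$ ($b{\left(Q,w \right)} = -2 + \left(0 - w\right) = -2 - w$)
$K = 18$ ($K = \left(-6\right) \left(-3\right) = 18$)
$\left(b{\left(-1,11 \right)} + K\right)^{2} = \left(\left(-2 - 11\right) + 18\right)^{2} = \left(-13 + 18\right)^{2} = 5^{2} = 25$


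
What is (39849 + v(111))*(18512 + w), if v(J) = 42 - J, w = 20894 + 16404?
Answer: 2220121800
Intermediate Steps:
w = 37298
(39849 + v(111))*(18512 + w) = (39849 + (42 - 1*111))*(18512 + 37298) = (39849 + (42 - 111))*55810 = (39849 - 69)*55810 = 39780*55810 = 2220121800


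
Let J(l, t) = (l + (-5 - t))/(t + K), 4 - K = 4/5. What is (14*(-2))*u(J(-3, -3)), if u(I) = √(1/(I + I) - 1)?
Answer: -14*I*√102/5 ≈ -28.279*I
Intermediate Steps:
K = 16/5 (K = 4 - 4/5 = 4 - 1*⅘ = 4 - ⅘ = 16/5 ≈ 3.2000)
J(l, t) = (-5 + l - t)/(16/5 + t) (J(l, t) = (l + (-5 - t))/(t + 16/5) = (-5 + l - t)/(16/5 + t))
u(I) = √(-1 + 1/(2*I)) (u(I) = √(1/(2*I) - 1) = √(-1 + 1/(2*I)))
(14*(-2))*u(J(-3, -3)) = (14*(-2))*(√(-4 + 2/((5*(-5 - 3 - 1*(-3))/(16 + 5*(-3)))))/2) = -14*√(-4 + 2/((5*(-5 - 3 + 3)/(16 - 15)))) = -14*√(-4 + 2/((5*(-5)/1))) = -14*√(-4 + 2/((5*1*(-5)))) = -14*√(-4 + 2/(-25)) = -14*√(-4 + 2*(-1/25)) = -14*√(-4 - 2/25) = -14*√(-102/25) = -14*I*√102/5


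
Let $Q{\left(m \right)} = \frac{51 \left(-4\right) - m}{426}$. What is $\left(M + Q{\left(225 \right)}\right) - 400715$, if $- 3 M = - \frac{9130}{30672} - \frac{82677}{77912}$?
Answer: $- \frac{44887346123521}{112017978} \approx -4.0072 \cdot 10^{5}$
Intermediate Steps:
$Q{\left(m \right)} = - \frac{34}{71} - \frac{m}{426}$ ($Q{\left(m \right)} = \left(-204 - m\right) \frac{1}{426} = - \frac{34}{71} - \frac{m}{426}$)
$M = \frac{25368793}{56008989}$ ($M = - \frac{- \frac{9130}{30672} - \frac{82677}{77912}}{3} = - \frac{\left(-9130\right) \frac{1}{30672} - \frac{82677}{77912}}{3} = - \frac{- \frac{4565}{15336} - \frac{82677}{77912}}{3} = \left(- \frac{1}{3}\right) \left(- \frac{25368793}{18669663}\right) = \frac{25368793}{56008989} \approx 0.45294$)
$\left(M + Q{\left(225 \right)}\right) - 400715 = \left(\frac{25368793}{56008989} - \frac{143}{142}\right) - 400715 = - \frac{62069251}{112017978} - 400715 = - \frac{44887346123521}{112017978}$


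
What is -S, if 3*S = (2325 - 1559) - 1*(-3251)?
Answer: -1339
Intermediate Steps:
S = 1339 (S = ((2325 - 1559) - 1*(-3251))/3 = (766 + 3251)/3 = (⅓)*4017 = 1339)
-S = -1*1339 = -1339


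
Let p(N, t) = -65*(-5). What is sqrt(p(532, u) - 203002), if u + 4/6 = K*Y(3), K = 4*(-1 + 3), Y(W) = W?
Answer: I*sqrt(202677) ≈ 450.2*I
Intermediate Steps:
K = 8 (K = 4*2 = 8)
u = 70/3 (u = -2/3 + 8*3 = -2/3 + 24 = 70/3 ≈ 23.333)
p(N, t) = 325
sqrt(p(532, u) - 203002) = sqrt(325 - 203002) = sqrt(-202677) = I*sqrt(202677)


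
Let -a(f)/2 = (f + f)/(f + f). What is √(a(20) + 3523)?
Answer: √3521 ≈ 59.338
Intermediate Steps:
a(f) = -2 (a(f) = -2*(f + f)/(f + f) = -2*2*f/(2*f) = -2*2*f*1/(2*f) = -2*1 = -2)
√(a(20) + 3523) = √(-2 + 3523) = √3521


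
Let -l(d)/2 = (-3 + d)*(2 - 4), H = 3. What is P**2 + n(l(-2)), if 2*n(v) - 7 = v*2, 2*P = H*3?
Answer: 15/4 ≈ 3.7500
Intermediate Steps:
l(d) = -12 + 4*d (l(d) = -2*(-3 + d)*(2 - 4) = -2*(-3 + d)*(-2) = -2*(6 - 2*d) = -12 + 4*d)
P = 9/2 (P = (3*3)/2 = (1/2)*9 = 9/2 ≈ 4.5000)
n(v) = 7/2 + v (n(v) = 7/2 + (v*2)/2 = 7/2 + (2*v)/2 = 7/2 + v)
P**2 + n(l(-2)) = (9/2)**2 + (7/2 + (-12 + 4*(-2))) = 81/4 + (7/2 + (-12 - 8)) = 81/4 + (7/2 - 20) = 81/4 - 33/2 = 15/4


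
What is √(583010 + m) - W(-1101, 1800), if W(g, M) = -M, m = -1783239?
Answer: 1800 + I*√1200229 ≈ 1800.0 + 1095.5*I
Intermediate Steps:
√(583010 + m) - W(-1101, 1800) = √(583010 - 1783239) - (-1)*1800 = √(-1200229) - 1*(-1800) = I*√1200229 + 1800 = 1800 + I*√1200229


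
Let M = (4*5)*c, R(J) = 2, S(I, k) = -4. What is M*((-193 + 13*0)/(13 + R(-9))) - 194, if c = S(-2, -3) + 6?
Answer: -2126/3 ≈ -708.67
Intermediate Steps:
c = 2 (c = -4 + 6 = 2)
M = 40 (M = (4*5)*2 = 20*2 = 40)
M*((-193 + 13*0)/(13 + R(-9))) - 194 = 40*((-193 + 13*0)/(13 + 2)) - 194 = 40*((-193 + 0)/15) - 194 = 40*(-193*1/15) - 194 = 40*(-193/15) - 194 = -1544/3 - 194 = -2126/3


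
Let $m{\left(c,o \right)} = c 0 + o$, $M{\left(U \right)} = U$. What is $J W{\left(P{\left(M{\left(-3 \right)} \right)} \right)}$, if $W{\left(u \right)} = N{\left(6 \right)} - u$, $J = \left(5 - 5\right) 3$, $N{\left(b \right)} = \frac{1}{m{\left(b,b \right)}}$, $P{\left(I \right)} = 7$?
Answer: $0$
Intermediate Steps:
$m{\left(c,o \right)} = o$ ($m{\left(c,o \right)} = 0 + o = o$)
$N{\left(b \right)} = \frac{1}{b}$
$J = 0$ ($J = 0 \cdot 3 = 0$)
$W{\left(u \right)} = \frac{1}{6} - u$
$J W{\left(P{\left(M{\left(-3 \right)} \right)} \right)} = 0 \left(\frac{1}{6} - 7\right) = 0 \left(- \frac{41}{6}\right) = 0$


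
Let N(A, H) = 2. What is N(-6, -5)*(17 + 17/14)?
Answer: 255/7 ≈ 36.429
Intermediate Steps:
N(-6, -5)*(17 + 17/14) = 2*(17 + 17/14) = 2*(255/14) = 255/7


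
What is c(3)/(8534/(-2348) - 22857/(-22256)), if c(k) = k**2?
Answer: -117578448/34066117 ≈ -3.4515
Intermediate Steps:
c(3)/(8534/(-2348) - 22857/(-22256)) = 3**2/(8534/(-2348) - 22857/(-22256)) = 9/(8534*(-1/2348) - 22857*(-1/22256)) = 9/(-4267/1174 + 22857/22256) = 9/(-34066117/13064272) = 9*(-13064272/34066117) = -117578448/34066117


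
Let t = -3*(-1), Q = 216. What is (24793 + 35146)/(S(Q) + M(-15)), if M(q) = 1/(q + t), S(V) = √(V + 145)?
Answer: 719268/227 ≈ 3168.6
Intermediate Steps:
S(V) = √(145 + V)
t = 3
M(q) = 1/(3 + q) (M(q) = 1/(q + 3) = 1/(3 + q))
(24793 + 35146)/(S(Q) + M(-15)) = (24793 + 35146)/(√(145 + 216) + 1/(3 - 15)) = 59939/(√361 + 1/(-12)) = 59939/(19 - 1/12) = 59939/(227/12) = 59939*(12/227) = 719268/227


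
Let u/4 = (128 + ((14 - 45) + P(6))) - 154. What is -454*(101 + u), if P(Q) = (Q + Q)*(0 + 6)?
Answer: -73094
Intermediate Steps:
P(Q) = 12*Q (P(Q) = (2*Q)*6 = 12*Q)
u = 60 (u = 4*((128 + ((14 - 45) + 12*6)) - 154) = 4*((128 + (-31 + 72)) - 154) = 4*((128 + 41) - 154) = 4*(169 - 154) = 4*15 = 60)
-454*(101 + u) = -454*(101 + 60) = -454*161 = -73094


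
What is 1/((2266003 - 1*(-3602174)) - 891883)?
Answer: 1/4976294 ≈ 2.0095e-7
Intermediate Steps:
1/((2266003 - 1*(-3602174)) - 891883) = 1/((2266003 + 3602174) - 891883) = 1/(5868177 - 891883) = 1/4976294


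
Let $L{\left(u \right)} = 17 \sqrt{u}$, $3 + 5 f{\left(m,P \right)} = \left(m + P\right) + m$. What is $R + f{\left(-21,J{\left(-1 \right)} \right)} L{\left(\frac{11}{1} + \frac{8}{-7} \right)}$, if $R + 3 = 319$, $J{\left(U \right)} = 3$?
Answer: $316 - \frac{102 \sqrt{483}}{5} \approx -132.34$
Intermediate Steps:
$f{\left(m,P \right)} = - \frac{3}{5} + \frac{P}{5} + \frac{2 m}{5}$ ($f{\left(m,P \right)} = - \frac{3}{5} + \frac{\left(m + P\right) + m}{5} = - \frac{3}{5} + \frac{\left(P + m\right) + m}{5} = - \frac{3}{5} + \frac{P + 2 m}{5} = - \frac{3}{5} + \left(\frac{P}{5} + \frac{2 m}{5}\right) = - \frac{3}{5} + \frac{P}{5} + \frac{2 m}{5}$)
$R = 316$ ($R = -3 + 319 = 316$)
$R + f{\left(-21,J{\left(-1 \right)} \right)} L{\left(\frac{11}{1} + \frac{8}{-7} \right)} = 316 + \left(- \frac{3}{5} + \frac{1}{5} \cdot 3 + \frac{2}{5} \left(-21\right)\right) 17 \sqrt{\frac{11}{1} + \frac{8}{-7}} = 316 + \left(- \frac{3}{5} + \frac{3}{5} - \frac{42}{5}\right) 17 \sqrt{11 \cdot 1 + 8 \left(- \frac{1}{7}\right)} = 316 - \frac{42 \cdot 17 \sqrt{11 - \frac{8}{7}}}{5} = 316 - \frac{42 \cdot 17 \sqrt{\frac{69}{7}}}{5} = 316 - \frac{42 \cdot 17 \frac{\sqrt{483}}{7}}{5} = 316 - \frac{42 \frac{17 \sqrt{483}}{7}}{5} = 316 - \frac{102 \sqrt{483}}{5}$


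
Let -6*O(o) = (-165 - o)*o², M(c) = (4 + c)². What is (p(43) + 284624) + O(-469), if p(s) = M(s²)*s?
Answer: 410355361/3 ≈ 1.3679e+8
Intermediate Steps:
O(o) = -o²*(-165 - o)/6 (O(o) = -(-165 - o)*o²/6 = -o²*(-165 - o)/6)
p(s) = s*(4 + s²)² (p(s) = (4 + s²)²*s = s*(4 + s²)²)
(p(43) + 284624) + O(-469) = (43*(4 + 43²)² + 284624) + (⅙)*(-469)²*(165 - 469) = (43*(4 + 1849)² + 284624) + (⅙)*219961*(-304) = (43*1853² + 284624) - 33434072/3 = (43*3433609 + 284624) - 33434072/3 = (147645187 + 284624) - 33434072/3 = 147929811 - 33434072/3 = 410355361/3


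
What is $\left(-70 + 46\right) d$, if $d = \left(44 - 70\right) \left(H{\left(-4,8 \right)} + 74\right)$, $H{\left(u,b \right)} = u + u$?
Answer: $41184$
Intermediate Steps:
$H{\left(u,b \right)} = 2 u$
$d = -1716$ ($d = \left(44 - 70\right) \left(2 \left(-4\right) + 74\right) = - 26 \left(-8 + 74\right) = \left(-26\right) 66 = -1716$)
$\left(-70 + 46\right) d = \left(-70 + 46\right) \left(-1716\right) = \left(-24\right) \left(-1716\right) = 41184$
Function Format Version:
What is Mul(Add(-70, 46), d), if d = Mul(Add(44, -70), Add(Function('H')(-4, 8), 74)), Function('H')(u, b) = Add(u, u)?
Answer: 41184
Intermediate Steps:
Function('H')(u, b) = Mul(2, u)
d = -1716 (d = Mul(Add(44, -70), Add(Mul(2, -4), 74)) = Mul(-26, Add(-8, 74)) = Mul(-26, 66) = -1716)
Mul(Add(-70, 46), d) = Mul(Add(-70, 46), -1716) = Mul(-24, -1716) = 41184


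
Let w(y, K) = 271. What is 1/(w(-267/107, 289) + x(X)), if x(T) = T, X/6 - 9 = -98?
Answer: -1/263 ≈ -0.0038023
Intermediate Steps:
X = -534 (X = 54 + 6*(-98) = 54 - 588 = -534)
1/(w(-267/107, 289) + x(X)) = 1/(271 - 534) = 1/(-263) = -1/263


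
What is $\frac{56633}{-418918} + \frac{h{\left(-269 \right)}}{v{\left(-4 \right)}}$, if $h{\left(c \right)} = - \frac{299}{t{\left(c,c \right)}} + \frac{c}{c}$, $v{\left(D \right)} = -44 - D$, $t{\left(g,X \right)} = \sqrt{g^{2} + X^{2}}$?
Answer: $- \frac{1342119}{8378360} + \frac{299 \sqrt{2}}{21520} \approx -0.14054$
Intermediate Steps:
$t{\left(g,X \right)} = \sqrt{X^{2} + g^{2}}$
$h{\left(c \right)} = 1 - \frac{299 \sqrt{2}}{2 \sqrt{c^{2}}}$ ($h{\left(c \right)} = - \frac{299}{\sqrt{c^{2} + c^{2}}} + \frac{c}{c} = - \frac{299}{\sqrt{2 c^{2}}} + 1 = - \frac{299}{\sqrt{2} \sqrt{c^{2}}} + 1 = - 299 \frac{\sqrt{2}}{2 \sqrt{c^{2}}} + 1 = - \frac{299 \sqrt{2}}{2 \sqrt{c^{2}}} + 1 = 1 - \frac{299 \sqrt{2}}{2 \sqrt{c^{2}}}$)
$\frac{56633}{-418918} + \frac{h{\left(-269 \right)}}{v{\left(-4 \right)}} = \frac{56633}{-418918} + \frac{1 - \frac{299 \sqrt{2}}{2 \cdot 269}}{-44 - -4} = 56633 \left(- \frac{1}{418918}\right) + \frac{1 - \frac{299 \sqrt{2}}{2 \cdot 269}}{-44 + 4} = - \frac{56633}{418918} + \frac{1 - \frac{299}{2} \sqrt{2} \cdot \frac{1}{269}}{-40} = - \frac{56633}{418918} + \left(1 - \frac{299 \sqrt{2}}{538}\right) \left(- \frac{1}{40}\right) = - \frac{56633}{418918} - \left(\frac{1}{40} - \frac{299 \sqrt{2}}{21520}\right) = - \frac{1342119}{8378360} + \frac{299 \sqrt{2}}{21520}$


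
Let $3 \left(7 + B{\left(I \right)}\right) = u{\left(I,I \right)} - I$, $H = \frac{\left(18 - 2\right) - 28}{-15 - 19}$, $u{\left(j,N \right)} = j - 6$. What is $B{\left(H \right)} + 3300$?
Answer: $3291$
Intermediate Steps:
$u{\left(j,N \right)} = -6 + j$ ($u{\left(j,N \right)} = j - 6 = -6 + j$)
$H = \frac{6}{17}$ ($H = \frac{\left(18 - 2\right) - 28}{-34} = \left(16 - 28\right) \left(- \frac{1}{34}\right) = \left(-12\right) \left(- \frac{1}{34}\right) = \frac{6}{17} \approx 0.35294$)
$B{\left(I \right)} = -9$ ($B{\left(I \right)} = -7 + \frac{\left(-6 + I\right) - I}{3} = -7 + \frac{1}{3} \left(-6\right) = -7 - 2 = -9$)
$B{\left(H \right)} + 3300 = -9 + 3300 = 3291$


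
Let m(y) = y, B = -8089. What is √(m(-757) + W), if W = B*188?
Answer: I*√1521489 ≈ 1233.5*I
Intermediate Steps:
W = -1520732 (W = -8089*188 = -1520732)
√(m(-757) + W) = √(-757 - 1520732) = √(-1521489) = I*√1521489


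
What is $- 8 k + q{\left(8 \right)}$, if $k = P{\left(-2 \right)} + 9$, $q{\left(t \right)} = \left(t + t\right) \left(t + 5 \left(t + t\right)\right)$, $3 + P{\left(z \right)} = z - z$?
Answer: $1360$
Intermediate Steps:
$P{\left(z \right)} = -3$ ($P{\left(z \right)} = -3 + \left(z - z\right) = -3 + 0 = -3$)
$q{\left(t \right)} = 22 t^{2}$ ($q{\left(t \right)} = 2 t \left(t + 5 \cdot 2 t\right) = 2 t \left(t + 10 t\right) = 2 t 11 t = 22 t^{2}$)
$k = 6$ ($k = -3 + 9 = 6$)
$- 8 k + q{\left(8 \right)} = \left(-8\right) 6 + 22 \cdot 8^{2} = -48 + 22 \cdot 64 = -48 + 1408 = 1360$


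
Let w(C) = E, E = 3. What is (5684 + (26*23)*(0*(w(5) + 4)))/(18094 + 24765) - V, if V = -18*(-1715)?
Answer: -1323051646/42859 ≈ -30870.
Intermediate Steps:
w(C) = 3
V = 30870
(5684 + (26*23)*(0*(w(5) + 4)))/(18094 + 24765) - V = (5684 + (26*23)*(0*(3 + 4)))/(18094 + 24765) - 1*30870 = (5684 + 598*(0*7))/42859 - 30870 = (5684 + 598*0)*(1/42859) - 30870 = (5684 + 0)*(1/42859) - 30870 = 5684*(1/42859) - 30870 = 5684/42859 - 30870 = -1323051646/42859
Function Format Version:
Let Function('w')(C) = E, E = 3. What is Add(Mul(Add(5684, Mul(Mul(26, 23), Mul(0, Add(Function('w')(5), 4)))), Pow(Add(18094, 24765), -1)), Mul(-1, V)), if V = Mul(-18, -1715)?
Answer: Rational(-1323051646, 42859) ≈ -30870.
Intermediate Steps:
Function('w')(C) = 3
V = 30870
Add(Mul(Add(5684, Mul(Mul(26, 23), Mul(0, Add(Function('w')(5), 4)))), Pow(Add(18094, 24765), -1)), Mul(-1, V)) = Add(Mul(Add(5684, Mul(Mul(26, 23), Mul(0, Add(3, 4)))), Pow(Add(18094, 24765), -1)), Mul(-1, 30870)) = Add(Mul(Add(5684, Mul(598, Mul(0, 7))), Pow(42859, -1)), -30870) = Add(Mul(Add(5684, Mul(598, 0)), Rational(1, 42859)), -30870) = Add(Mul(Add(5684, 0), Rational(1, 42859)), -30870) = Add(Mul(5684, Rational(1, 42859)), -30870) = Add(Rational(5684, 42859), -30870) = Rational(-1323051646, 42859)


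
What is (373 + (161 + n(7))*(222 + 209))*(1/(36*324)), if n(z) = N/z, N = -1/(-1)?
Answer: 488779/81648 ≈ 5.9864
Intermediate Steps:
N = 1 (N = -1*(-1) = 1)
n(z) = 1/z
(373 + (161 + n(7))*(222 + 209))*(1/(36*324)) = (373 + (161 + 1/7)*(222 + 209))*(1/(36*324)) = (373 + (161 + 1/7)*431)*((1/36)*(1/324)) = (373 + (1128/7)*431)*(1/11664) = (373 + 486168/7)*(1/11664) = (488779/7)*(1/11664) = 488779/81648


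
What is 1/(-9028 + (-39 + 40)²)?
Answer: -1/9027 ≈ -0.00011078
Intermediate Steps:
1/(-9028 + (-39 + 40)²) = 1/(-9028 + 1²) = 1/(-9028 + 1) = 1/(-9027) = -1/9027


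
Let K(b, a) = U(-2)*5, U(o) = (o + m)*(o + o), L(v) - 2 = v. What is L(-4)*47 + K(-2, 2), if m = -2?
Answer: -14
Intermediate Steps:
L(v) = 2 + v
U(o) = 2*o*(-2 + o) (U(o) = (o - 2)*(o + o) = (-2 + o)*(2*o) = 2*o*(-2 + o))
K(b, a) = 80 (K(b, a) = (2*(-2)*(-2 - 2))*5 = (2*(-2)*(-4))*5 = 16*5 = 80)
L(-4)*47 + K(-2, 2) = (2 - 4)*47 + 80 = -2*47 + 80 = -94 + 80 = -14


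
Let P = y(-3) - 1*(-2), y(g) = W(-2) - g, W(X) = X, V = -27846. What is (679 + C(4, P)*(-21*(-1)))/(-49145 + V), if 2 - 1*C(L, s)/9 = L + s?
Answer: 266/76991 ≈ 0.0034549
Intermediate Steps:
y(g) = -2 - g
P = 3 (P = (-2 - 1*(-3)) - 1*(-2) = (-2 + 3) + 2 = 1 + 2 = 3)
C(L, s) = 18 - 9*L - 9*s (C(L, s) = 18 - 9*(L + s) = 18 + (-9*L - 9*s) = 18 - 9*L - 9*s)
(679 + C(4, P)*(-21*(-1)))/(-49145 + V) = (679 + (18 - 9*4 - 9*3)*(-21*(-1)))/(-49145 - 27846) = (679 + (18 - 36 - 27)*21)/(-76991) = (679 - 45*21)*(-1/76991) = (679 - 945)*(-1/76991) = -266*(-1/76991) = 266/76991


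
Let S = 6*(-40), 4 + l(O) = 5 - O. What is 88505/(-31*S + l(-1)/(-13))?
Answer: 1150565/96718 ≈ 11.896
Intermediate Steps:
l(O) = 1 - O (l(O) = -4 + (5 - O) = 1 - O)
S = -240
88505/(-31*S + l(-1)/(-13)) = 88505/(-31*(-240) + (1 - 1*(-1))/(-13)) = 88505/(7440 + (1 + 1)*(-1/13)) = 88505/(7440 + 2*(-1/13)) = 88505/(7440 - 2/13) = 88505/(96718/13) = 88505*(13/96718) = 1150565/96718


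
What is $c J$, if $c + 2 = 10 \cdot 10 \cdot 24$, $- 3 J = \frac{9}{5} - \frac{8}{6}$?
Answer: $- \frac{16786}{45} \approx -373.02$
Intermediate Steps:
$J = - \frac{7}{45}$ ($J = - \frac{\frac{9}{5} - \frac{8}{6}}{3} = - \frac{9 \cdot \frac{1}{5} - \frac{4}{3}}{3} = - \frac{\frac{9}{5} - \frac{4}{3}}{3} = \left(- \frac{1}{3}\right) \frac{7}{15} = - \frac{7}{45} \approx -0.15556$)
$c = 2398$ ($c = -2 + 10 \cdot 10 \cdot 24 = -2 + 100 \cdot 24 = -2 + 2400 = 2398$)
$c J = 2398 \left(- \frac{7}{45}\right) = - \frac{16786}{45}$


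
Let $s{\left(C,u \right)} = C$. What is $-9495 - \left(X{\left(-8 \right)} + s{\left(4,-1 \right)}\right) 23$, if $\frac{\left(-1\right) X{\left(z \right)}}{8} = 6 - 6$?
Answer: $-9587$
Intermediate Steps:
$X{\left(z \right)} = 0$ ($X{\left(z \right)} = - 8 \left(6 - 6\right) = \left(-8\right) 0 = 0$)
$-9495 - \left(X{\left(-8 \right)} + s{\left(4,-1 \right)}\right) 23 = -9495 - \left(0 + 4\right) 23 = -9495 - 4 \cdot 23 = -9495 - 92 = -9587$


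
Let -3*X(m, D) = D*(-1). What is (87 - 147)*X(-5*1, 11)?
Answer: -220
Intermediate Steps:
X(m, D) = D/3 (X(m, D) = -D*(-1)/3 = -(-1)*D/3 = D/3)
(87 - 147)*X(-5*1, 11) = (87 - 147)*((1/3)*11) = -60*11/3 = -220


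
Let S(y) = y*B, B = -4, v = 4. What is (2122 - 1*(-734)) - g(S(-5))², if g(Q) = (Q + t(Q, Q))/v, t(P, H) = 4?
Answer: 2820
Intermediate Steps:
S(y) = -4*y (S(y) = y*(-4) = -4*y)
g(Q) = 1 + Q/4 (g(Q) = (Q + 4)/4 = (4 + Q)*(¼) = 1 + Q/4)
(2122 - 1*(-734)) - g(S(-5))² = (2122 - 1*(-734)) - (1 + (-4*(-5))/4)² = (2122 + 734) - (1 + (¼)*20)² = 2856 - (1 + 5)² = 2856 - 1*6² = 2856 - 1*36 = 2856 - 36 = 2820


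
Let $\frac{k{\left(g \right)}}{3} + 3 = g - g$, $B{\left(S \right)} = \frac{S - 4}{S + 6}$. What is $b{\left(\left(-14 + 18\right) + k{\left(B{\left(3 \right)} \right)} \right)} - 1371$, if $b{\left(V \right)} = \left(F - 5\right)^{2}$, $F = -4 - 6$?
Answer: $-1146$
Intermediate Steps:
$B{\left(S \right)} = \frac{-4 + S}{6 + S}$
$F = -10$ ($F = -4 - 6 = -10$)
$k{\left(g \right)} = -9$ ($k{\left(g \right)} = -9 + 3 \left(g - g\right) = -9 + 3 \cdot 0 = -9 + 0 = -9$)
$b{\left(V \right)} = 225$ ($b{\left(V \right)} = \left(-10 - 5\right)^{2} = \left(-15\right)^{2} = 225$)
$b{\left(\left(-14 + 18\right) + k{\left(B{\left(3 \right)} \right)} \right)} - 1371 = 225 - 1371 = -1146$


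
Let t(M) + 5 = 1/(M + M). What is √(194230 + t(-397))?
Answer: 3*√13605159034/794 ≈ 440.71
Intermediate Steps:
t(M) = -5 + 1/(2*M) (t(M) = -5 + 1/(M + M) = -5 + 1/(2*M))
√(194230 + t(-397)) = √(194230 + (-5 + (½)/(-397))) = √(194230 + (-5 + (½)*(-1/397))) = √(194230 + (-5 - 1/794)) = √(194230 - 3971/794) = √(154214649/794) = 3*√13605159034/794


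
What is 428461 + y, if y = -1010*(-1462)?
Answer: 1905081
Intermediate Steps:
y = 1476620
428461 + y = 428461 + 1476620 = 1905081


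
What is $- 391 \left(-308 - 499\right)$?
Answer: $315537$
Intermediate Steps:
$- 391 \left(-308 - 499\right) = \left(-391\right) \left(-807\right) = 315537$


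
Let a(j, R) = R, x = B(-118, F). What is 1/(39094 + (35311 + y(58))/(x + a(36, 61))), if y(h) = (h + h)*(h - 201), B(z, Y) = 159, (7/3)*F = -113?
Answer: 220/8619403 ≈ 2.5524e-5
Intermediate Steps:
F = -339/7 (F = (3/7)*(-113) = -339/7 ≈ -48.429)
y(h) = 2*h*(-201 + h) (y(h) = (2*h)*(-201 + h) = 2*h*(-201 + h))
x = 159
1/(39094 + (35311 + y(58))/(x + a(36, 61))) = 1/(39094 + (35311 + 2*58*(-201 + 58))/(159 + 61)) = 1/(39094 + (35311 + 2*58*(-143))/220) = 1/(39094 + (35311 - 16588)*(1/220)) = 1/(39094 + 18723*(1/220)) = 1/(39094 + 18723/220) = 1/(8619403/220) = 220/8619403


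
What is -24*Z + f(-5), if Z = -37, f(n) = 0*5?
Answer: 888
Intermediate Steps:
f(n) = 0
-24*Z + f(-5) = -24*(-37) + 0 = 888 + 0 = 888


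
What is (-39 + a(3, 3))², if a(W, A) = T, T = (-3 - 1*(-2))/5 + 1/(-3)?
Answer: 351649/225 ≈ 1562.9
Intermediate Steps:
T = -8/15 (T = (-3 + 2)*(⅕) + 1*(-⅓) = -1*⅕ - ⅓ = -⅕ - ⅓ = -8/15 ≈ -0.53333)
a(W, A) = -8/15
(-39 + a(3, 3))² = (-39 - 8/15)² = (-593/15)² = 351649/225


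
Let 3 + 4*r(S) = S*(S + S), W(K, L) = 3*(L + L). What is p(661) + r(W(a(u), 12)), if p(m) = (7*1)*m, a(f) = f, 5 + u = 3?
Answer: 28873/4 ≈ 7218.3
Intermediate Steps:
u = -2 (u = -5 + 3 = -2)
W(K, L) = 6*L (W(K, L) = 3*(2*L) = 6*L)
r(S) = -¾ + S²/2 (r(S) = -¾ + (S*(S + S))/4 = -¾ + (S*(2*S))/4 = -¾ + (2*S²)/4 = -¾ + S²/2)
p(m) = 7*m
p(661) + r(W(a(u), 12)) = 7*661 + (-¾ + (6*12)²/2) = 4627 + (-¾ + (½)*72²) = 4627 + (-¾ + (½)*5184) = 4627 + (-¾ + 2592) = 4627 + 10365/4 = 28873/4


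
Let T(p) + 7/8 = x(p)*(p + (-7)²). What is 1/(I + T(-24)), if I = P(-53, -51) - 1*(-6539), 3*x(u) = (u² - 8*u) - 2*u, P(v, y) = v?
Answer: 8/106281 ≈ 7.5272e-5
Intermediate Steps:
x(u) = -10*u/3 + u²/3 (x(u) = ((u² - 8*u) - 2*u)/3 = (u² - 10*u)/3 = -10*u/3 + u²/3)
I = 6486 (I = -53 - 1*(-6539) = -53 + 6539 = 6486)
T(p) = -7/8 + p*(-10 + p)*(49 + p)/3 (T(p) = -7/8 + (p*(-10 + p)/3)*(p + (-7)²) = -7/8 + (p*(-10 + p)/3)*(p + 49) = -7/8 + (p*(-10 + p)/3)*(49 + p) = -7/8 + p*(-10 + p)*(49 + p)/3)
1/(I + T(-24)) = 1/(6486 + (-7/8 + 13*(-24)² - 490/3*(-24) + (⅓)*(-24)³)) = 1/(6486 + (-7/8 + 13*576 + 3920 + (⅓)*(-13824))) = 1/(6486 + (-7/8 + 7488 + 3920 - 4608)) = 1/(6486 + 54393/8) = 1/(106281/8) = 8/106281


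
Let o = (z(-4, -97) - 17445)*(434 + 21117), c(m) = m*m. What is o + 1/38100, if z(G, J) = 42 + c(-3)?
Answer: -14282093381399/38100 ≈ -3.7486e+8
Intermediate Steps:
c(m) = m**2
z(G, J) = 51 (z(G, J) = 42 + (-3)**2 = 42 + 9 = 51)
o = -374858094 (o = (51 - 17445)*(434 + 21117) = -17394*21551 = -374858094)
o + 1/38100 = -374858094 + 1/38100 = -14282093381399/38100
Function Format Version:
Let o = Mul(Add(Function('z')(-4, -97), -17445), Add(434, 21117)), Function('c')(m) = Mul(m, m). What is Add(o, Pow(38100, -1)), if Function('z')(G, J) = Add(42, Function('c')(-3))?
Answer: Rational(-14282093381399, 38100) ≈ -3.7486e+8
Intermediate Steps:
Function('c')(m) = Pow(m, 2)
Function('z')(G, J) = 51 (Function('z')(G, J) = Add(42, Pow(-3, 2)) = Add(42, 9) = 51)
o = -374858094 (o = Mul(Add(51, -17445), Add(434, 21117)) = Mul(-17394, 21551) = -374858094)
Add(o, Pow(38100, -1)) = Add(-374858094, Pow(38100, -1)) = Add(-374858094, Rational(1, 38100)) = Rational(-14282093381399, 38100)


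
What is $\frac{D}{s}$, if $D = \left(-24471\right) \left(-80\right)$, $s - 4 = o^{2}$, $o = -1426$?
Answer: $\frac{48942}{50837} \approx 0.96272$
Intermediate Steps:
$s = 2033480$ ($s = 4 + \left(-1426\right)^{2} = 4 + 2033476 = 2033480$)
$D = 1957680$
$\frac{D}{s} = \frac{1957680}{2033480} = 1957680 \cdot \frac{1}{2033480} = \frac{48942}{50837}$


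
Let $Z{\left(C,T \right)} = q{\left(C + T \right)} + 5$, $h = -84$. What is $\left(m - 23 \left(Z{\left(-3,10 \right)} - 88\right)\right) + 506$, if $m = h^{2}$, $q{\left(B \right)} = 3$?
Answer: $9402$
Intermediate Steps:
$Z{\left(C,T \right)} = 8$ ($Z{\left(C,T \right)} = 3 + 5 = 8$)
$m = 7056$ ($m = \left(-84\right)^{2} = 7056$)
$\left(m - 23 \left(Z{\left(-3,10 \right)} - 88\right)\right) + 506 = \left(7056 - 23 \left(8 - 88\right)\right) + 506 = \left(7056 - -1840\right) + 506 = \left(7056 + 1840\right) + 506 = 8896 + 506 = 9402$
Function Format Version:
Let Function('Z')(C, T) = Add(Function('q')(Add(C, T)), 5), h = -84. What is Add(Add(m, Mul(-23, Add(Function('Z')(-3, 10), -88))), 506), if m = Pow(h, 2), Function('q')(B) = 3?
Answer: 9402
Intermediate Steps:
Function('Z')(C, T) = 8 (Function('Z')(C, T) = Add(3, 5) = 8)
m = 7056 (m = Pow(-84, 2) = 7056)
Add(Add(m, Mul(-23, Add(Function('Z')(-3, 10), -88))), 506) = Add(Add(7056, Mul(-23, Add(8, -88))), 506) = Add(Add(7056, Mul(-23, -80)), 506) = Add(Add(7056, 1840), 506) = Add(8896, 506) = 9402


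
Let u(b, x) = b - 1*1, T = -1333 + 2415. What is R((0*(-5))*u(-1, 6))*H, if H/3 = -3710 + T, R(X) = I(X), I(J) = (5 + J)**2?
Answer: -197100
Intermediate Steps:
T = 1082
u(b, x) = -1 + b (u(b, x) = b - 1 = -1 + b)
R(X) = (5 + X)**2
H = -7884 (H = 3*(-3710 + 1082) = 3*(-2628) = -7884)
R((0*(-5))*u(-1, 6))*H = (5 + (0*(-5))*(-1 - 1))**2*(-7884) = (5 + 0*(-2))**2*(-7884) = (5 + 0)**2*(-7884) = 5**2*(-7884) = 25*(-7884) = -197100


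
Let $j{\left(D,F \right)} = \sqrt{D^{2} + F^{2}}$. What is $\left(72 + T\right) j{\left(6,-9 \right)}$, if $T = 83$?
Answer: $465 \sqrt{13} \approx 1676.6$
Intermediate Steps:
$\left(72 + T\right) j{\left(6,-9 \right)} = \left(72 + 83\right) \sqrt{6^{2} + \left(-9\right)^{2}} = 155 \sqrt{36 + 81} = 155 \sqrt{117} = 155 \cdot 3 \sqrt{13} = 465 \sqrt{13}$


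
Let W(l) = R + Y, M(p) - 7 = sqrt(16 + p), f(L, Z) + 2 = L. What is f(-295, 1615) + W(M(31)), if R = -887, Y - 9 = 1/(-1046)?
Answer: -1229051/1046 ≈ -1175.0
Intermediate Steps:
f(L, Z) = -2 + L
Y = 9413/1046 (Y = 9 + 1/(-1046) = 9 - 1/1046 = 9413/1046 ≈ 8.9990)
M(p) = 7 + sqrt(16 + p)
W(l) = -918389/1046 (W(l) = -887 + 9413/1046 = -918389/1046)
f(-295, 1615) + W(M(31)) = (-2 - 295) - 918389/1046 = -297 - 918389/1046 = -1229051/1046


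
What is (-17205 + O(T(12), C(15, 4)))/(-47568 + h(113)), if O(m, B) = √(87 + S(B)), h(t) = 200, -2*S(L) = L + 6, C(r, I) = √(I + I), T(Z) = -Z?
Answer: 555/1528 - √(84 - √2)/47368 ≈ 0.36303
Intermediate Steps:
C(r, I) = √2*√I (C(r, I) = √(2*I) = √2*√I)
S(L) = -3 - L/2 (S(L) = -(L + 6)/2 = -(6 + L)/2 = -3 - L/2)
O(m, B) = √(84 - B/2) (O(m, B) = √(87 + (-3 - B/2)) = √(84 - B/2))
(-17205 + O(T(12), C(15, 4)))/(-47568 + h(113)) = (-17205 + √(336 - 2*√2*√4)/2)/(-47568 + 200) = (-17205 + √(336 - 2*√2*2)/2)/(-47368) = (-17205 + √(336 - 4*√2)/2)*(-1/47368) = 555/1528 - √(336 - 4*√2)/94736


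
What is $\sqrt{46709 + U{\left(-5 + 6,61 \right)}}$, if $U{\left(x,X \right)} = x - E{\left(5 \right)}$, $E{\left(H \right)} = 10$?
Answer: $10 \sqrt{467} \approx 216.1$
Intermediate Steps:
$U{\left(x,X \right)} = -10 + x$ ($U{\left(x,X \right)} = x - 10 = -10 + x$)
$\sqrt{46709 + U{\left(-5 + 6,61 \right)}} = \sqrt{46709 + \left(-10 + \left(-5 + 6\right)\right)} = \sqrt{46709 + \left(-10 + 1\right)} = \sqrt{46709 - 9} = \sqrt{46700} = 10 \sqrt{467}$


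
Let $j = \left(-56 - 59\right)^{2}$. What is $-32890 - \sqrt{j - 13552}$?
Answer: $-32890 - i \sqrt{327} \approx -32890.0 - 18.083 i$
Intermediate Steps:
$j = 13225$ ($j = \left(-115\right)^{2} = 13225$)
$-32890 - \sqrt{j - 13552} = -32890 - \sqrt{13225 - 13552} = -32890 - \sqrt{-327} = -32890 - i \sqrt{327}$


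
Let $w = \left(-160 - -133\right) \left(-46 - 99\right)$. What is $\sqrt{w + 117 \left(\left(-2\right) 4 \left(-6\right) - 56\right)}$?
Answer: $3 \sqrt{331} \approx 54.58$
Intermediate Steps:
$w = 3915$ ($w = \left(-160 + 133\right) \left(-145\right) = \left(-27\right) \left(-145\right) = 3915$)
$\sqrt{w + 117 \left(\left(-2\right) 4 \left(-6\right) - 56\right)} = \sqrt{3915 + 117 \left(\left(-2\right) 4 \left(-6\right) - 56\right)} = \sqrt{3915 + 117 \left(\left(-8\right) \left(-6\right) - 56\right)} = \sqrt{3915 + 117 \left(48 - 56\right)} = \sqrt{3915 + 117 \left(-8\right)} = \sqrt{3915 - 936} = \sqrt{2979} = 3 \sqrt{331}$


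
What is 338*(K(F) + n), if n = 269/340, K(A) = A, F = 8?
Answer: 505141/170 ≈ 2971.4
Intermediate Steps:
n = 269/340 (n = 269*(1/340) = 269/340 ≈ 0.79118)
338*(K(F) + n) = 338*(8 + 269/340) = 338*(2989/340) = 505141/170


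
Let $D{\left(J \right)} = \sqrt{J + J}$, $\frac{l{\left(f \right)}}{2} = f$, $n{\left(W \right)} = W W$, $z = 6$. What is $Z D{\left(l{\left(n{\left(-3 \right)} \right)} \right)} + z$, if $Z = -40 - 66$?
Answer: $-630$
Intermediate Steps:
$n{\left(W \right)} = W^{2}$
$l{\left(f \right)} = 2 f$
$Z = -106$
$D{\left(J \right)} = \sqrt{2} \sqrt{J}$ ($D{\left(J \right)} = \sqrt{2 J} = \sqrt{2} \sqrt{J}$)
$Z D{\left(l{\left(n{\left(-3 \right)} \right)} \right)} + z = - 106 \sqrt{2} \sqrt{2 \left(-3\right)^{2}} + 6 = - 106 \sqrt{2} \sqrt{2 \cdot 9} + 6 = - 106 \sqrt{2} \sqrt{18} + 6 = - 106 \sqrt{2} \cdot 3 \sqrt{2} + 6 = \left(-106\right) 6 + 6 = -636 + 6 = -630$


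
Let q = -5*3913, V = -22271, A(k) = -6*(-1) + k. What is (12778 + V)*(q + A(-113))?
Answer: 186746296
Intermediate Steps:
A(k) = 6 + k
q = -19565
(12778 + V)*(q + A(-113)) = (12778 - 22271)*(-19565 + (6 - 113)) = -9493*(-19565 - 107) = -9493*(-19672) = 186746296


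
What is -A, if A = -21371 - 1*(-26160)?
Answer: -4789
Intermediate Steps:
A = 4789 (A = -21371 + 26160 = 4789)
-A = -1*4789 = -4789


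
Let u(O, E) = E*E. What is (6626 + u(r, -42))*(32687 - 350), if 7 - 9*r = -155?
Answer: 271307430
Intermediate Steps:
r = 18 (r = 7/9 - ⅑*(-155) = 7/9 + 155/9 = 18)
u(O, E) = E²
(6626 + u(r, -42))*(32687 - 350) = (6626 + (-42)²)*(32687 - 350) = (6626 + 1764)*32337 = 8390*32337 = 271307430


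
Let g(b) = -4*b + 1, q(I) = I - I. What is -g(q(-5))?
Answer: -1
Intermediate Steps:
q(I) = 0
g(b) = 1 - 4*b
-g(q(-5)) = -(1 - 4*0) = -(1 + 0) = -1*1 = -1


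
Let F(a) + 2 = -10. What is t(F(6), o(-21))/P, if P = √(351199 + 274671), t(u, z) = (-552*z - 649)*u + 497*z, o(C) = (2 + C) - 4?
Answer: -4457*√625870/17882 ≈ -197.18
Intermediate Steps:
F(a) = -12 (F(a) = -2 - 10 = -12)
o(C) = -2 + C
t(u, z) = 497*z + u*(-649 - 552*z) (t(u, z) = (-649 - 552*z)*u + 497*z = u*(-649 - 552*z) + 497*z = 497*z + u*(-649 - 552*z))
P = √625870 ≈ 791.12
t(F(6), o(-21))/P = (-649*(-12) + 497*(-2 - 21) - 552*(-12)*(-2 - 21))/(√625870) = (7788 + 497*(-23) - 552*(-12)*(-23))*(√625870/625870) = (7788 - 11431 - 152352)*(√625870/625870) = -4457*√625870/17882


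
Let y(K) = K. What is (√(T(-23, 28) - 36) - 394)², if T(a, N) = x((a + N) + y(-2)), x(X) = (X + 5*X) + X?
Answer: (394 - I*√15)² ≈ 1.5522e+5 - 3052.0*I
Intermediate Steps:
x(X) = 7*X (x(X) = 6*X + X = 7*X)
T(a, N) = -14 + 7*N + 7*a (T(a, N) = 7*((a + N) - 2) = 7*((N + a) - 2) = 7*(-2 + N + a) = -14 + 7*N + 7*a)
(√(T(-23, 28) - 36) - 394)² = (√((-14 + 7*28 + 7*(-23)) - 36) - 394)² = (√((-14 + 196 - 161) - 36) - 394)² = (√(21 - 36) - 394)² = (√(-15) - 394)² = (I*√15 - 394)² = (-394 + I*√15)²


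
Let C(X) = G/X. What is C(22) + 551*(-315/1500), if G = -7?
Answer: -127631/1100 ≈ -116.03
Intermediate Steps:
C(X) = -7/X
C(22) + 551*(-315/1500) = -7/22 + 551*(-315/1500) = -7*1/22 + 551*(-315*1/1500) = -7/22 + 551*(-21/100) = -7/22 - 11571/100 = -127631/1100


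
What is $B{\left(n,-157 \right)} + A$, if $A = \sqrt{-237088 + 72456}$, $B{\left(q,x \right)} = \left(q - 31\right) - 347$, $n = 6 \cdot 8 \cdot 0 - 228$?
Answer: $-606 + 2 i \sqrt{41158} \approx -606.0 + 405.75 i$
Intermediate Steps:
$n = -228$ ($n = 48 \cdot 0 - 228 = 0 - 228 = -228$)
$B{\left(q,x \right)} = -378 + q$ ($B{\left(q,x \right)} = \left(-31 + q\right) - 347 = -378 + q$)
$A = 2 i \sqrt{41158}$ ($A = \sqrt{-164632} = 2 i \sqrt{41158} \approx 405.75 i$)
$B{\left(n,-157 \right)} + A = \left(-378 - 228\right) + 2 i \sqrt{41158} = -606 + 2 i \sqrt{41158}$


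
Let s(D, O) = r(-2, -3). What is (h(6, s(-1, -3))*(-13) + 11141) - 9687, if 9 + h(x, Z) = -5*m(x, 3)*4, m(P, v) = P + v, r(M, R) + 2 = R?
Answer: 3911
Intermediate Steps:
r(M, R) = -2 + R
s(D, O) = -5 (s(D, O) = -2 - 3 = -5)
h(x, Z) = -69 - 20*x (h(x, Z) = -9 - 5*(x + 3)*4 = -9 - 5*(3 + x)*4 = -9 + (-15 - 5*x)*4 = -9 + (-60 - 20*x) = -69 - 20*x)
(h(6, s(-1, -3))*(-13) + 11141) - 9687 = ((-69 - 20*6)*(-13) + 11141) - 9687 = ((-69 - 120)*(-13) + 11141) - 9687 = (-189*(-13) + 11141) - 9687 = (2457 + 11141) - 9687 = 13598 - 9687 = 3911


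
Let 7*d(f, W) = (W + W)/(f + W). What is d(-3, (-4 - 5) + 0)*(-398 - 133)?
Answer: -1593/14 ≈ -113.79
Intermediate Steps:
d(f, W) = 2*W/(7*(W + f)) (d(f, W) = ((W + W)/(f + W))/7 = ((2*W)/(W + f))/7 = (2*W/(W + f))/7 = 2*W/(7*(W + f)))
d(-3, (-4 - 5) + 0)*(-398 - 133) = (2*((-4 - 5) + 0)/(7*(((-4 - 5) + 0) - 3)))*(-398 - 133) = (2*(-9 + 0)/(7*((-9 + 0) - 3)))*(-531) = ((2/7)*(-9)/(-9 - 3))*(-531) = ((2/7)*(-9)/(-12))*(-531) = ((2/7)*(-9)*(-1/12))*(-531) = (3/14)*(-531) = -1593/14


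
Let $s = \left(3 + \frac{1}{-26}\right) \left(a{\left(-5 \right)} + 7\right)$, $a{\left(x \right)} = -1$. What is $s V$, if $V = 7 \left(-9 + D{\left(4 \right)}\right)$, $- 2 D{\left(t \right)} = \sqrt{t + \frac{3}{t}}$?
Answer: $- \frac{14553}{13} - \frac{1617 \sqrt{19}}{52} \approx -1255.0$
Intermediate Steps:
$D{\left(t \right)} = - \frac{\sqrt{t + \frac{3}{t}}}{2}$
$V = -63 - \frac{7 \sqrt{19}}{4}$ ($V = 7 \left(-9 - \frac{\sqrt{4 + \frac{3}{4}}}{2}\right) = 7 \left(-9 - \frac{\sqrt{\frac{19}{4}}}{2}\right) = 7 \left(-9 - \frac{\frac{1}{2} \sqrt{19}}{2}\right) = 7 \left(-9 - \frac{\sqrt{19}}{4}\right) = -63 - \frac{7 \sqrt{19}}{4} \approx -70.628$)
$s = \frac{231}{13}$ ($s = \left(3 + \frac{1}{-26}\right) \left(-1 + 7\right) = \left(3 - \frac{1}{26}\right) 6 = \frac{77}{26} \cdot 6 = \frac{231}{13} \approx 17.769$)
$s V = \frac{231 \left(-63 - \frac{7 \sqrt{19}}{4}\right)}{13} = - \frac{14553}{13} - \frac{1617 \sqrt{19}}{52}$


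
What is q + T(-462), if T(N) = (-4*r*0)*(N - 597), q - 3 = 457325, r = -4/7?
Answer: 457328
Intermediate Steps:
r = -4/7 (r = -4*⅐ = -4/7 ≈ -0.57143)
q = 457328 (q = 3 + 457325 = 457328)
T(N) = 0 (T(N) = (-4*(-4/7)*0)*(N - 597) = ((16/7)*0)*(-597 + N) = 0*(-597 + N) = 0)
q + T(-462) = 457328 + 0 = 457328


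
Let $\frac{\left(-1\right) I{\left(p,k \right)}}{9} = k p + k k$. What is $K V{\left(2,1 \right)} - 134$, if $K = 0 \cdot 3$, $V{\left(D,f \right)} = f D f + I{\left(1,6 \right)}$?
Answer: $-134$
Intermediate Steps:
$I{\left(p,k \right)} = - 9 k^{2} - 9 k p$ ($I{\left(p,k \right)} = - 9 \left(k p + k k\right) = - 9 \left(k p + k^{2}\right) = - 9 \left(k^{2} + k p\right) = - 9 k^{2} - 9 k p$)
$V{\left(D,f \right)} = -378 + D f^{2}$ ($V{\left(D,f \right)} = f D f - 54 \left(6 + 1\right) = D f f - 54 \cdot 7 = D f^{2} - 378 = -378 + D f^{2}$)
$K = 0$
$K V{\left(2,1 \right)} - 134 = 0 \left(-378 + 2 \cdot 1^{2}\right) - 134 = 0 \left(-378 + 2 \cdot 1\right) - 134 = 0 \left(-378 + 2\right) - 134 = 0 \left(-376\right) - 134 = 0 - 134 = -134$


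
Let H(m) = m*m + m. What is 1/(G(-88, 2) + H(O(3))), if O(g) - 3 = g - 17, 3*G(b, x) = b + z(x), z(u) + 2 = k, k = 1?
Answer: 3/241 ≈ 0.012448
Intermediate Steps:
z(u) = -1 (z(u) = -2 + 1 = -1)
G(b, x) = -⅓ + b/3 (G(b, x) = (b - 1)/3 = (-1 + b)/3 = -⅓ + b/3)
O(g) = -14 + g (O(g) = 3 + (g - 17) = 3 + (-17 + g) = -14 + g)
H(m) = m + m² (H(m) = m² + m = m + m²)
1/(G(-88, 2) + H(O(3))) = 1/((-⅓ + (⅓)*(-88)) + (-14 + 3)*(1 + (-14 + 3))) = 1/((-⅓ - 88/3) - 11*(1 - 11)) = 1/(-89/3 - 11*(-10)) = 1/(-89/3 + 110) = 1/(241/3) = 3/241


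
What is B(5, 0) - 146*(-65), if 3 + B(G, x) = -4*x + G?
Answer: 9492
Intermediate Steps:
B(G, x) = -3 + G - 4*x (B(G, x) = -3 + (-4*x + G) = -3 + (G - 4*x) = -3 + G - 4*x)
B(5, 0) - 146*(-65) = (-3 + 5 - 4*0) - 146*(-65) = (-3 + 5 + 0) + 9490 = 2 + 9490 = 9492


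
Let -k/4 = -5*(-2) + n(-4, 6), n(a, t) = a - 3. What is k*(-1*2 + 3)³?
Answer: -12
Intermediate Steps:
n(a, t) = -3 + a
k = -12 (k = -4*(-5*(-2) + (-3 - 4)) = -4*(10 - 7) = -4*3 = -12)
k*(-1*2 + 3)³ = -12*(-1*2 + 3)³ = -12*(-2 + 3)³ = -12*1³ = -12*1 = -12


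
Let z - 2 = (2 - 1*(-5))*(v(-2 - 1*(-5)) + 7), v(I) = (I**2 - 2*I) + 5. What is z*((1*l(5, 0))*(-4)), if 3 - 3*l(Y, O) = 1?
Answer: -856/3 ≈ -285.33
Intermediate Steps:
l(Y, O) = 2/3 (l(Y, O) = 1 - 1/3*1 = 1 - 1/3 = 2/3)
v(I) = 5 + I**2 - 2*I
z = 107 (z = 2 + (2 - 1*(-5))*((5 + (-2 - 1*(-5))**2 - 2*(-2 - 1*(-5))) + 7) = 2 + (2 + 5)*((5 + (-2 + 5)**2 - 2*(-2 + 5)) + 7) = 2 + 7*((5 + 3**2 - 2*3) + 7) = 2 + 7*((5 + 9 - 6) + 7) = 2 + 7*(8 + 7) = 2 + 7*15 = 2 + 105 = 107)
z*((1*l(5, 0))*(-4)) = 107*((1*(2/3))*(-4)) = 107*((2/3)*(-4)) = 107*(-8/3) = -856/3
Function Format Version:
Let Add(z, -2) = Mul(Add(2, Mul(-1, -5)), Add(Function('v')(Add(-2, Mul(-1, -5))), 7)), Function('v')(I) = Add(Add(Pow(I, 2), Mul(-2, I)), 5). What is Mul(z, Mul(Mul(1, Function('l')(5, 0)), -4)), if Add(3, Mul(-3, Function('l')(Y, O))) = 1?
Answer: Rational(-856, 3) ≈ -285.33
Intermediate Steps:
Function('l')(Y, O) = Rational(2, 3) (Function('l')(Y, O) = Add(1, Mul(Rational(-1, 3), 1)) = Add(1, Rational(-1, 3)) = Rational(2, 3))
Function('v')(I) = Add(5, Pow(I, 2), Mul(-2, I))
z = 107 (z = Add(2, Mul(Add(2, Mul(-1, -5)), Add(Add(5, Pow(Add(-2, Mul(-1, -5)), 2), Mul(-2, Add(-2, Mul(-1, -5)))), 7))) = Add(2, Mul(Add(2, 5), Add(Add(5, Pow(Add(-2, 5), 2), Mul(-2, Add(-2, 5))), 7))) = Add(2, Mul(7, Add(Add(5, Pow(3, 2), Mul(-2, 3)), 7))) = Add(2, Mul(7, Add(Add(5, 9, -6), 7))) = Add(2, Mul(7, Add(8, 7))) = Add(2, Mul(7, 15)) = Add(2, 105) = 107)
Mul(z, Mul(Mul(1, Function('l')(5, 0)), -4)) = Mul(107, Mul(Mul(1, Rational(2, 3)), -4)) = Mul(107, Mul(Rational(2, 3), -4)) = Mul(107, Rational(-8, 3)) = Rational(-856, 3)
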